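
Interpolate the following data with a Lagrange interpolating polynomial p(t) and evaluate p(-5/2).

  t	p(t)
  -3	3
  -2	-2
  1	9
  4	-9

-37/72

Evaluate each Lagrange basis at t = -5/2:
L_0(-5/2) = (-1/2)·(-7/2)·(-13/2)/[(-1)·(-4)·(-7)] = 13/32
L_1(-5/2) = (1/2)·(-7/2)·(-13/2)/[(1)·(-3)·(-6)] = 91/144
L_2(-5/2) = (1/2)·(-1/2)·(-13/2)/[(4)·(3)·(-3)] = -13/288
L_3(-5/2) = (1/2)·(-1/2)·(-7/2)/[(7)·(6)·(3)] = 1/144
Sum: 3·(13/32) + (-2)·(91/144) + 9·(-13/288) + (-9)·(1/144) = -37/72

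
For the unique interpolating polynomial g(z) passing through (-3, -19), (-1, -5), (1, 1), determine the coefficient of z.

L_0(z) = (z + 1)(z - 1) / [8] = (1/8)z^2 - 1/8
L_1(z) = (z + 3)(z - 1) / [-4] = -(1/4)z^2 - (1/2)z + 3/4
L_2(z) = (z + 3)(z + 1) / [8] = (1/8)z^2 + (1/2)z + 3/8
g(z) = (-19)·L_0 + (-5)·L_1 + 1·L_2
Only the coefficient of z is needed; take it from each L_i and combine:
(-19)·(0) + (-5)·(-1/2) + 1·(1/2) = 3

3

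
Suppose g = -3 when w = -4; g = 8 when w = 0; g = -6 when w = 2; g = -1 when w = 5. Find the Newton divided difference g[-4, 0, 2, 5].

g[-4,0] = (8 - (-3)) / (0 - (-4)) = 11/4
g[0,2] = (-6 - 8) / (2 - 0) = -7
g[2,5] = (-1 - (-6)) / (5 - 2) = 5/3
g[-4,0,2] = (-7 - 11/4) / (2 - (-4)) = -13/8
g[0,2,5] = (5/3 - (-7)) / (5 - 0) = 26/15
g[-4,0,2,5] = (26/15 - (-13/8)) / (5 - (-4)) = 403/1080

403/1080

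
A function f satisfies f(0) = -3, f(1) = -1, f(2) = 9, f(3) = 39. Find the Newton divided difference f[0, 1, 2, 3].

2

f[0,1] = (-1 - (-3)) / (1 - 0) = 2
f[1,2] = (9 - (-1)) / (2 - 1) = 10
f[2,3] = (39 - 9) / (3 - 2) = 30
f[0,1,2] = (10 - 2) / (2 - 0) = 4
f[1,2,3] = (30 - 10) / (3 - 1) = 10
f[0,1,2,3] = (10 - 4) / (3 - 0) = 2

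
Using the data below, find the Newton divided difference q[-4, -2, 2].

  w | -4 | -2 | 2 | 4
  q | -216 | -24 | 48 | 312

-13

q[-4,-2] = (-24 - (-216)) / (-2 - (-4)) = 96
q[-2,2] = (48 - (-24)) / (2 - (-2)) = 18
q[-4,-2,2] = (18 - 96) / (2 - (-4)) = -13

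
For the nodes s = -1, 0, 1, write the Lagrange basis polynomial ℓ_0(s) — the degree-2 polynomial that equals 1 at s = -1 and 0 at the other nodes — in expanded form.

ℓ_0(s) = s(s - 1) / [(-1)·(-2)]
       = (s^2 - s) / (2)

ℓ_0(s) = (1/2)s^2 - (1/2)s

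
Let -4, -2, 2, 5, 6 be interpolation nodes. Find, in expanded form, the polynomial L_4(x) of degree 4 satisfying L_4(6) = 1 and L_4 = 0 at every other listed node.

L_4(x) = (1/320)x^4 - (1/320)x^3 - (3/40)x^2 + (1/80)x + 1/4

L_4(x) = (x + 4)(x + 2)(x - 2)(x - 5) / [(10)·(8)·(4)·(1)]
       = (x^4 - x^3 - 24x^2 + 4x + 80) / (320)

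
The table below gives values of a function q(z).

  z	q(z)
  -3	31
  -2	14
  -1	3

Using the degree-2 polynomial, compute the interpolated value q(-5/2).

87/4

Using Newton's divided-difference form:
q[-3,-2] = (14 - 31) / (-2 - (-3)) = -17
q[-2,-1] = (3 - 14) / (-1 - (-2)) = -11
q[-3,-2,-1] = (-11 - (-17)) / (-1 - (-3)) = 3
q(-5/2) = 31 + (-17)·(1/2) + 3·(1/2)·(-1/2) = 87/4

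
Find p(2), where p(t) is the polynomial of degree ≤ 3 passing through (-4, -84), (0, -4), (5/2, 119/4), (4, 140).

Evaluate each Lagrange basis at t = 2:
L_0(2) = (2)·(-1/2)·(-2)/[(-4)·(-13/2)·(-8)] = -1/104
L_1(2) = (6)·(-1/2)·(-2)/[(4)·(-5/2)·(-4)] = 3/20
L_2(2) = (6)·(2)·(-2)/[(13/2)·(5/2)·(-3/2)] = 64/65
L_3(2) = (6)·(2)·(-1/2)/[(8)·(4)·(3/2)] = -1/8
Sum: (-84)·(-1/104) + (-4)·(3/20) + 119/4·(64/65) + 140·(-1/8) = 12

12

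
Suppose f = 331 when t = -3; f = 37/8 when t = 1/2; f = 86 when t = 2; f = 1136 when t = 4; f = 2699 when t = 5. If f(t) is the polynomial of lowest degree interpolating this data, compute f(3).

Evaluate each Lagrange basis at t = 3:
L_0(3) = (5/2)·(1)·(-1)·(-2)/[(-7/2)·(-5)·(-7)·(-8)] = 1/196
L_1(3) = (6)·(1)·(-1)·(-2)/[(7/2)·(-3/2)·(-7/2)·(-9/2)] = -64/441
L_2(3) = (6)·(5/2)·(-1)·(-2)/[(5)·(3/2)·(-2)·(-3)] = 2/3
L_3(3) = (6)·(5/2)·(1)·(-2)/[(7)·(7/2)·(2)·(-1)] = 30/49
L_4(3) = (6)·(5/2)·(1)·(-1)/[(8)·(9/2)·(3)·(1)] = -5/36
Sum: 331·(1/196) + 37/8·(-64/441) + 86·(2/3) + 1136·(30/49) + 2699·(-5/36) = 379

379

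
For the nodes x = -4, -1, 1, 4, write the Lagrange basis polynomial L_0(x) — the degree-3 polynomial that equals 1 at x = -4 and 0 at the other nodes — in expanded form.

L_0(x) = (x + 1)(x - 1)(x - 4) / [(-3)·(-5)·(-8)]
       = (x^3 - 4x^2 - x + 4) / (-120)

L_0(x) = -(1/120)x^3 + (1/30)x^2 + (1/120)x - 1/30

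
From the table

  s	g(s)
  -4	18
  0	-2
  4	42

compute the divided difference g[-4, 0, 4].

g[-4,0] = (-2 - 18) / (0 - (-4)) = -5
g[0,4] = (42 - (-2)) / (4 - 0) = 11
g[-4,0,4] = (11 - (-5)) / (4 - (-4)) = 2

2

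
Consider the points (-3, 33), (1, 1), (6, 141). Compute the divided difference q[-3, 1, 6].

q[-3,1] = (1 - 33) / (1 - (-3)) = -8
q[1,6] = (141 - 1) / (6 - 1) = 28
q[-3,1,6] = (28 - (-8)) / (6 - (-3)) = 4

4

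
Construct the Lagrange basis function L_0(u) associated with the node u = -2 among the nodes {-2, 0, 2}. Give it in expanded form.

L_0(u) = (1/8)u^2 - (1/4)u

L_0(u) = u(u - 2) / [(-2)·(-4)]
       = (u^2 - 2u) / (8)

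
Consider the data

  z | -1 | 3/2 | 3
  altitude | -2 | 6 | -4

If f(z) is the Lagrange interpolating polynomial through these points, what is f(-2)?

Evaluate each Lagrange basis at z = -2:
L_0(-2) = (-7/2)·(-5)/[(-5/2)·(-4)] = 7/4
L_1(-2) = (-1)·(-5)/[(5/2)·(-3/2)] = -4/3
L_2(-2) = (-1)·(-7/2)/[(4)·(3/2)] = 7/12
Sum: (-2)·(7/4) + 6·(-4/3) + (-4)·(7/12) = -83/6

-83/6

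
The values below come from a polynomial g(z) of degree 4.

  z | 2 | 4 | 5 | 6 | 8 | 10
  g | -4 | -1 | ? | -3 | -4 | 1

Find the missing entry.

-227/128

The 5 known values determine g uniquely (degree ≤ 4).
Evaluate each Lagrange basis at z = 5:
L_0(5) = (1)·(-1)·(-3)·(-5)/[(-2)·(-4)·(-6)·(-8)] = -5/128
L_1(5) = (3)·(-1)·(-3)·(-5)/[(2)·(-2)·(-4)·(-6)] = 15/32
L_2(5) = (3)·(1)·(-3)·(-5)/[(4)·(2)·(-2)·(-4)] = 45/64
L_3(5) = (3)·(1)·(-1)·(-5)/[(6)·(4)·(2)·(-2)] = -5/32
L_4(5) = (3)·(1)·(-1)·(-3)/[(8)·(6)·(4)·(2)] = 3/128
Sum: (-4)·(-5/128) + (-1)·(15/32) + (-3)·(45/64) + (-4)·(-5/32) + 1·(3/128) = -227/128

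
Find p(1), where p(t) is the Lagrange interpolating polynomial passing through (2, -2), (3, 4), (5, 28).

L_0(1) = (-2)·(-4)/[(-1)·(-3)] = 8/3
L_1(1) = (-1)·(-4)/[(1)·(-2)] = -2
L_2(1) = (-1)·(-2)/[(3)·(2)] = 1/3
Sum: (-2)·(8/3) + 4·(-2) + 28·(1/3) = -4

-4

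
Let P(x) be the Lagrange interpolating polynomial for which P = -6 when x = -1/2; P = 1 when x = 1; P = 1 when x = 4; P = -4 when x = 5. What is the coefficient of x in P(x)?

6091/1188

L_0(x) = (x - 1)(x - 4)(x - 5) / [-297/8] = -(8/297)x^3 + (80/297)x^2 - (232/297)x + 160/297
L_1(x) = (x + 1/2)(x - 4)(x - 5) / [18] = (1/18)x^3 - (17/36)x^2 + (31/36)x + 5/9
L_2(x) = (x + 1/2)(x - 1)(x - 5) / [-27/2] = -(2/27)x^3 + (11/27)x^2 - (4/27)x - 5/27
L_3(x) = (x + 1/2)(x - 1)(x - 4) / [22] = (1/22)x^3 - (9/44)x^2 + (3/44)x + 1/11
P(x) = (-6)·L_0 + 1·L_1 + 1·L_2 + (-4)·L_3
Only the coefficient of x is needed; take it from each L_i and combine:
(-6)·(-232/297) + 1·(31/36) + 1·(-4/27) + (-4)·(3/44) = 6091/1188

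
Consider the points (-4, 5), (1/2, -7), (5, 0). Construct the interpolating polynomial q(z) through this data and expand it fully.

Build the Lagrange basis polynomials:
L_0(z) = (z - 1/2)(z - 5) / [81/2] = (2/81)z^2 - (11/81)z + 5/81
L_1(z) = (z + 4)(z - 5) / [-81/4] = -(4/81)z^2 + (4/81)z + 80/81
L_2(z) = (z + 4)(z - 1/2) / [81/2] = (2/81)z^2 + (7/81)z - 4/81
q(z) = 5·L_0 + (-7)·L_1 + 0·L_2
  5·L_0(z) = (10/81)z^2 - (55/81)z + 25/81
  (-7)·L_1(z) = (28/81)z^2 - (28/81)z - 560/81
  0·L_2(z) = 0
Adding term by term: (38/81)z^2 - (83/81)z - 535/81

q(z) = (38/81)z^2 - (83/81)z - 535/81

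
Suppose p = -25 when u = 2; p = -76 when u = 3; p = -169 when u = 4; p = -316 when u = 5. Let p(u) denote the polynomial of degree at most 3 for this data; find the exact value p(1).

-4

Using Newton's divided-difference form:
p[2,3] = (-76 - (-25)) / (3 - 2) = -51
p[3,4] = (-169 - (-76)) / (4 - 3) = -93
p[4,5] = (-316 - (-169)) / (5 - 4) = -147
p[2,3,4] = (-93 - (-51)) / (4 - 2) = -21
p[3,4,5] = (-147 - (-93)) / (5 - 3) = -27
p[2,3,4,5] = (-27 - (-21)) / (5 - 2) = -2
p(1) = -25 + (-51)·(-1) + (-21)·(-1)·(-2) + (-2)·(-1)·(-2)·(-3) = -4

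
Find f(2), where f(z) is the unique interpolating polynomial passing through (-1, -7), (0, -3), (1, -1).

-1

Using Newton's divided-difference form:
f[-1,0] = (-3 - (-7)) / (0 - (-1)) = 4
f[0,1] = (-1 - (-3)) / (1 - 0) = 2
f[-1,0,1] = (2 - 4) / (1 - (-1)) = -1
f(2) = -7 + 4·(3) + (-1)·(3)·(2) = -1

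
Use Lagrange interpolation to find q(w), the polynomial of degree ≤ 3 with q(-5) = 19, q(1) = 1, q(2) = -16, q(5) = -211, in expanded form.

q(w) = -w^3 - 4w^2 + 2w + 4

L_0(w) = (w - 1)(w - 2)(w - 5) / [-420] = -(1/420)w^3 + (2/105)w^2 - (17/420)w + 1/42
L_1(w) = (w + 5)(w - 2)(w - 5) / [24] = (1/24)w^3 - (1/12)w^2 - (25/24)w + 25/12
L_2(w) = (w + 5)(w - 1)(w - 5) / [-21] = -(1/21)w^3 + (1/21)w^2 + (25/21)w - 25/21
L_3(w) = (w + 5)(w - 1)(w - 2) / [120] = (1/120)w^3 + (1/60)w^2 - (13/120)w + 1/12
q(w) = 19·L_0 + 1·L_1 + (-16)·L_2 + (-211)·L_3
  19·L_0(w) = -(19/420)w^3 + (38/105)w^2 - (323/420)w + 19/42
  1·L_1(w) = (1/24)w^3 - (1/12)w^2 - (25/24)w + 25/12
  (-16)·L_2(w) = (16/21)w^3 - (16/21)w^2 - (400/21)w + 400/21
  (-211)·L_3(w) = -(211/120)w^3 - (211/60)w^2 + (2743/120)w - 211/12
Adding term by term: -w^3 - 4w^2 + 2w + 4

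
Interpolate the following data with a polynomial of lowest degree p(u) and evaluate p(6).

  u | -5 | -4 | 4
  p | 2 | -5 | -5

Using Newton's divided-difference form:
p[-5,-4] = (-5 - 2) / (-4 - (-5)) = -7
p[-4,4] = (-5 - (-5)) / (4 - (-4)) = 0
p[-5,-4,4] = (0 - (-7)) / (4 - (-5)) = 7/9
p(6) = 2 + (-7)·(11) + (7/9)·(11)·(10) = 95/9

95/9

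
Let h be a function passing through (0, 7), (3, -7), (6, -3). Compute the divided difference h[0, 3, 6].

1

h[0,3] = (-7 - 7) / (3 - 0) = -14/3
h[3,6] = (-3 - (-7)) / (6 - 3) = 4/3
h[0,3,6] = (4/3 - (-14/3)) / (6 - 0) = 1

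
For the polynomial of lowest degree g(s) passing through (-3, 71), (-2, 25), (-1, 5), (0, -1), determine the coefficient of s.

L_0(s) = (s + 2)(s + 1)s / [-6] = -(1/6)s^3 - (1/2)s^2 - (1/3)s
L_1(s) = (s + 3)(s + 1)s / [2] = (1/2)s^3 + 2s^2 + (3/2)s
L_2(s) = (s + 3)(s + 2)s / [-2] = -(1/2)s^3 - (5/2)s^2 - 3s
L_3(s) = (s + 3)(s + 2)(s + 1) / [6] = (1/6)s^3 + s^2 + (11/6)s + 1
g(s) = 71·L_0 + 25·L_1 + 5·L_2 + (-1)·L_3
Only the coefficient of s is needed; take it from each L_i and combine:
71·(-1/3) + 25·(3/2) + 5·(-3) + (-1)·(11/6) = -3

-3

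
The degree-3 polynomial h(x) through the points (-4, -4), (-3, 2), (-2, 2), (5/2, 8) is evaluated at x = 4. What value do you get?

Evaluate each Lagrange basis at x = 4:
L_0(4) = (7)·(6)·(3/2)/[(-1)·(-2)·(-13/2)] = -63/13
L_1(4) = (8)·(6)·(3/2)/[(1)·(-1)·(-11/2)] = 144/11
L_2(4) = (8)·(7)·(3/2)/[(2)·(1)·(-9/2)] = -28/3
L_3(4) = (8)·(7)·(6)/[(13/2)·(11/2)·(9/2)] = 896/429
Sum: (-4)·(-63/13) + 2·(144/11) + 2·(-28/3) + 8·(896/429) = 6236/143

6236/143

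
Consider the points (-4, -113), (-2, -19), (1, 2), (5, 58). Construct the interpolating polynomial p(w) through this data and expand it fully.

p(w) = w^3 - 3w^2 + w + 3

Newton's divided differences:
p[-4,-2] = (-19 - (-113)) / (-2 - (-4)) = 47
p[-2,1] = (2 - (-19)) / (1 - (-2)) = 7
p[1,5] = (58 - 2) / (5 - 1) = 14
p[-4,-2,1] = (7 - 47) / (1 - (-4)) = -8
p[-2,1,5] = (14 - 7) / (5 - (-2)) = 1
p[-4,-2,1,5] = (1 - (-8)) / (5 - (-4)) = 1
p(w) = -113 + 47·(w + 4) + (-8)·(w + 4)(w + 2) + 1·(w + 4)(w + 2)(w - 1)
Expanding: p(w) = w^3 - 3w^2 + w + 3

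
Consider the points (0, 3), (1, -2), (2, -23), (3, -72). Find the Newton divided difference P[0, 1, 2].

P[0,1] = (-2 - 3) / (1 - 0) = -5
P[1,2] = (-23 - (-2)) / (2 - 1) = -21
P[0,1,2] = (-21 - (-5)) / (2 - 0) = -8

-8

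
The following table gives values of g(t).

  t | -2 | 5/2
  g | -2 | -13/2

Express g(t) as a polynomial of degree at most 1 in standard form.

Build the Lagrange basis polynomials:
L_0(t) = (t - 5/2) / [-9/2] = -(2/9)t + 5/9
L_1(t) = (t + 2) / [9/2] = (2/9)t + 4/9
g(t) = (-2)·L_0 + (-13/2)·L_1
  (-2)·L_0(t) = (4/9)t - 10/9
  (-13/2)·L_1(t) = -(13/9)t - 26/9
Adding term by term: -t - 4

g(t) = -t - 4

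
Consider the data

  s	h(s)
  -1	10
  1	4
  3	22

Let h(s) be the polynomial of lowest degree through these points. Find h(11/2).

Evaluate each Lagrange basis at s = 11/2:
L_0(11/2) = (9/2)·(5/2)/[(-2)·(-4)] = 45/32
L_1(11/2) = (13/2)·(5/2)/[(2)·(-2)] = -65/16
L_2(11/2) = (13/2)·(9/2)/[(4)·(2)] = 117/32
Sum: 10·(45/32) + 4·(-65/16) + 22·(117/32) = 313/4

313/4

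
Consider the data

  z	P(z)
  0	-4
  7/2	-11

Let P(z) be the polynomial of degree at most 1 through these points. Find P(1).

L_0(1) = (-5/2)/[(-7/2)] = 5/7
L_1(1) = (1)/[(7/2)] = 2/7
Sum: (-4)·(5/7) + (-11)·(2/7) = -6

-6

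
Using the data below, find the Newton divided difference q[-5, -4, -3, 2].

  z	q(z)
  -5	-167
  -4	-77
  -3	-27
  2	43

2

q[-5,-4] = (-77 - (-167)) / (-4 - (-5)) = 90
q[-4,-3] = (-27 - (-77)) / (-3 - (-4)) = 50
q[-3,2] = (43 - (-27)) / (2 - (-3)) = 14
q[-5,-4,-3] = (50 - 90) / (-3 - (-5)) = -20
q[-4,-3,2] = (14 - 50) / (2 - (-4)) = -6
q[-5,-4,-3,2] = (-6 - (-20)) / (2 - (-5)) = 2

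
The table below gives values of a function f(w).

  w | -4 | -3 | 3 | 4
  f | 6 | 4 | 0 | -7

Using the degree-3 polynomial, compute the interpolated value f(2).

Using Newton's divided-difference form:
f[-4,-3] = (4 - 6) / (-3 - (-4)) = -2
f[-3,3] = (0 - 4) / (3 - (-3)) = -2/3
f[3,4] = (-7 - 0) / (4 - 3) = -7
f[-4,-3,3] = (-2/3 - (-2)) / (3 - (-4)) = 4/21
f[-3,3,4] = (-7 - (-2/3)) / (4 - (-3)) = -19/21
f[-4,-3,3,4] = (-19/21 - 4/21) / (4 - (-4)) = -23/168
f(2) = 6 + (-2)·(6) + (4/21)·(6)·(5) + (-23/168)·(6)·(5)·(-1) = 107/28

107/28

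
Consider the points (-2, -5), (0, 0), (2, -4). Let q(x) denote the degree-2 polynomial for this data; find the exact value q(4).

-17

L_0(4) = (4)·(2)/[(-2)·(-4)] = 1
L_1(4) = (6)·(2)/[(2)·(-2)] = -3
L_2(4) = (6)·(4)/[(4)·(2)] = 3
Sum: (-5)·(1) + 0 + (-4)·(3) = -17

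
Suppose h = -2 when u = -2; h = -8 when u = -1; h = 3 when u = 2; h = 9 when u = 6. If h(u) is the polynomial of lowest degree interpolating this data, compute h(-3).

1371/112

L_0(-3) = (-2)·(-5)·(-9)/[(-1)·(-4)·(-8)] = 45/16
L_1(-3) = (-1)·(-5)·(-9)/[(1)·(-3)·(-7)] = -15/7
L_2(-3) = (-1)·(-2)·(-9)/[(4)·(3)·(-4)] = 3/8
L_3(-3) = (-1)·(-2)·(-5)/[(8)·(7)·(4)] = -5/112
Sum: (-2)·(45/16) + (-8)·(-15/7) + 3·(3/8) + 9·(-5/112) = 1371/112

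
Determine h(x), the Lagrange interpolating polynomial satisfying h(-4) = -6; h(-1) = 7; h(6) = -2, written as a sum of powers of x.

h(x) = -(59/105)x^2 + (32/21)x + 318/35

Build the Lagrange basis polynomials:
L_0(x) = (x + 1)(x - 6) / [30] = (1/30)x^2 - (1/6)x - 1/5
L_1(x) = (x + 4)(x - 6) / [-21] = -(1/21)x^2 + (2/21)x + 8/7
L_2(x) = (x + 4)(x + 1) / [70] = (1/70)x^2 + (1/14)x + 2/35
h(x) = (-6)·L_0 + 7·L_1 + (-2)·L_2
  (-6)·L_0(x) = -(1/5)x^2 + x + 6/5
  7·L_1(x) = -(1/3)x^2 + (2/3)x + 8
  (-2)·L_2(x) = -(1/35)x^2 - (1/7)x - 4/35
Adding term by term: -(59/105)x^2 + (32/21)x + 318/35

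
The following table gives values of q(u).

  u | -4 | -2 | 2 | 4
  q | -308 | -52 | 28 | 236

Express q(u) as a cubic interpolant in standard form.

q(u) = 4u^3 - 2u^2 + 4u - 4

L_0(u) = (u + 2)(u - 2)(u - 4) / [-96] = -(1/96)u^3 + (1/24)u^2 + (1/24)u - 1/6
L_1(u) = (u + 4)(u - 2)(u - 4) / [48] = (1/48)u^3 - (1/24)u^2 - (1/3)u + 2/3
L_2(u) = (u + 4)(u + 2)(u - 4) / [-48] = -(1/48)u^3 - (1/24)u^2 + (1/3)u + 2/3
L_3(u) = (u + 4)(u + 2)(u - 2) / [96] = (1/96)u^3 + (1/24)u^2 - (1/24)u - 1/6
q(u) = (-308)·L_0 + (-52)·L_1 + 28·L_2 + 236·L_3
  (-308)·L_0(u) = (77/24)u^3 - (77/6)u^2 - (77/6)u + 154/3
  (-52)·L_1(u) = -(13/12)u^3 + (13/6)u^2 + (52/3)u - 104/3
  28·L_2(u) = -(7/12)u^3 - (7/6)u^2 + (28/3)u + 56/3
  236·L_3(u) = (59/24)u^3 + (59/6)u^2 - (59/6)u - 118/3
Adding term by term: 4u^3 - 2u^2 + 4u - 4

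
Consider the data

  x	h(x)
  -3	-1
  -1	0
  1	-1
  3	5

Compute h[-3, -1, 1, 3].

h[-3,-1] = (0 - (-1)) / (-1 - (-3)) = 1/2
h[-1,1] = (-1 - 0) / (1 - (-1)) = -1/2
h[1,3] = (5 - (-1)) / (3 - 1) = 3
h[-3,-1,1] = (-1/2 - 1/2) / (1 - (-3)) = -1/4
h[-1,1,3] = (3 - (-1/2)) / (3 - (-1)) = 7/8
h[-3,-1,1,3] = (7/8 - (-1/4)) / (3 - (-3)) = 3/16

3/16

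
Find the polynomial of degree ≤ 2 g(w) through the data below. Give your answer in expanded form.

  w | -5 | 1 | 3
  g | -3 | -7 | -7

Newton's divided differences:
g[-5,1] = (-7 - (-3)) / (1 - (-5)) = -2/3
g[1,3] = (-7 - (-7)) / (3 - 1) = 0
g[-5,1,3] = (0 - (-2/3)) / (3 - (-5)) = 1/12
g(w) = -3 + (-2/3)·(w + 5) + (1/12)·(w + 5)(w - 1)
Expanding: g(w) = (1/12)w^2 - (1/3)w - 27/4

g(w) = (1/12)w^2 - (1/3)w - 27/4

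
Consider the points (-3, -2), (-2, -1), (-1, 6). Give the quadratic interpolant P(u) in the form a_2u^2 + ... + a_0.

L_0(u) = (u + 2)(u + 1) / [2] = (1/2)u^2 + (3/2)u + 1
L_1(u) = (u + 3)(u + 1) / [-1] = -u^2 - 4u - 3
L_2(u) = (u + 3)(u + 2) / [2] = (1/2)u^2 + (5/2)u + 3
P(u) = (-2)·L_0 + (-1)·L_1 + 6·L_2
  (-2)·L_0(u) = -u^2 - 3u - 2
  (-1)·L_1(u) = u^2 + 4u + 3
  6·L_2(u) = 3u^2 + 15u + 18
Adding term by term: 3u^2 + 16u + 19

P(u) = 3u^2 + 16u + 19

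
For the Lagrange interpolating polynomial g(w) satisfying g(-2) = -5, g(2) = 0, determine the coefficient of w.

The leading coefficient equals the top divided difference g[-2,2].
g[-2,2] = (0 - (-5)) / (2 - (-2)) = 5/4

5/4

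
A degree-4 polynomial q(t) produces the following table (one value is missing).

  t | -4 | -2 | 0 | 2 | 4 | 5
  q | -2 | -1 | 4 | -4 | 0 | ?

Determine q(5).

1651/64

The 5 known values determine q uniquely (degree ≤ 4).
Evaluate each Lagrange basis at t = 5:
L_0(5) = (7)·(5)·(3)·(1)/[(-2)·(-4)·(-6)·(-8)] = 35/128
L_1(5) = (9)·(5)·(3)·(1)/[(2)·(-2)·(-4)·(-6)] = -45/32
L_2(5) = (9)·(7)·(3)·(1)/[(4)·(2)·(-2)·(-4)] = 189/64
L_3(5) = (9)·(7)·(5)·(1)/[(6)·(4)·(2)·(-2)] = -105/32
L_4(5) = (9)·(7)·(5)·(3)/[(8)·(6)·(4)·(2)] = 315/128
Sum: (-2)·(35/128) + (-1)·(-45/32) + 4·(189/64) + (-4)·(-105/32) + 0 = 1651/64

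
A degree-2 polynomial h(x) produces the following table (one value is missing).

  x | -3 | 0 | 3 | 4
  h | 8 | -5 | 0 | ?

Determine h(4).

17/3

The 3 known values determine h uniquely (degree ≤ 2).
Evaluate each Lagrange basis at x = 4:
L_0(4) = (4)·(1)/[(-3)·(-6)] = 2/9
L_1(4) = (7)·(1)/[(3)·(-3)] = -7/9
L_2(4) = (7)·(4)/[(6)·(3)] = 14/9
Sum: 8·(2/9) + (-5)·(-7/9) + 0 = 17/3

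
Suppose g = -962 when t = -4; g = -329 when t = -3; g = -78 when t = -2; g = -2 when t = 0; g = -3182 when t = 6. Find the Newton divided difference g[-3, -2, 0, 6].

g[-3,-2] = (-78 - (-329)) / (-2 - (-3)) = 251
g[-2,0] = (-2 - (-78)) / (0 - (-2)) = 38
g[0,6] = (-3182 - (-2)) / (6 - 0) = -530
g[-3,-2,0] = (38 - 251) / (0 - (-3)) = -71
g[-2,0,6] = (-530 - 38) / (6 - (-2)) = -71
g[-3,-2,0,6] = (-71 - (-71)) / (6 - (-3)) = 0

0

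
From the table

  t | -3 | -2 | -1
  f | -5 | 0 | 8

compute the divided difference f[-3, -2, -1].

f[-3,-2] = (0 - (-5)) / (-2 - (-3)) = 5
f[-2,-1] = (8 - 0) / (-1 - (-2)) = 8
f[-3,-2,-1] = (8 - 5) / (-1 - (-3)) = 3/2

3/2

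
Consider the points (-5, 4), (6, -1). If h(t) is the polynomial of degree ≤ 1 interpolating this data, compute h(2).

L_0(2) = (-4)/[(-11)] = 4/11
L_1(2) = (7)/[(11)] = 7/11
Sum: 4·(4/11) + (-1)·(7/11) = 9/11

9/11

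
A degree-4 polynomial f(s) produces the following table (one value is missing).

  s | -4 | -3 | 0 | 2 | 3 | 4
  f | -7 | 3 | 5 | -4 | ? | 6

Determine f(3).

-551/160

The 5 known values determine f uniquely (degree ≤ 4).
Evaluate each Lagrange basis at s = 3:
L_0(3) = (6)·(3)·(1)·(-1)/[(-1)·(-4)·(-6)·(-8)] = -3/32
L_1(3) = (7)·(3)·(1)·(-1)/[(1)·(-3)·(-5)·(-7)] = 1/5
L_2(3) = (7)·(6)·(1)·(-1)/[(4)·(3)·(-2)·(-4)] = -7/16
L_3(3) = (7)·(6)·(3)·(-1)/[(6)·(5)·(2)·(-2)] = 21/20
L_4(3) = (7)·(6)·(3)·(1)/[(8)·(7)·(4)·(2)] = 9/32
Sum: (-7)·(-3/32) + 3·(1/5) + 5·(-7/16) + (-4)·(21/20) + 6·(9/32) = -551/160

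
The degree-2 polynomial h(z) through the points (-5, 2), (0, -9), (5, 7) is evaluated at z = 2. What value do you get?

-146/25

Using Newton's divided-difference form:
h[-5,0] = (-9 - 2) / (0 - (-5)) = -11/5
h[0,5] = (7 - (-9)) / (5 - 0) = 16/5
h[-5,0,5] = (16/5 - (-11/5)) / (5 - (-5)) = 27/50
h(2) = 2 + (-11/5)·(7) + (27/50)·(7)·(2) = -146/25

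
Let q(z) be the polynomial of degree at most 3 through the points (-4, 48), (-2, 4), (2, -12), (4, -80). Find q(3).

-36

Evaluate each Lagrange basis at z = 3:
L_0(3) = (5)·(1)·(-1)/[(-2)·(-6)·(-8)] = 5/96
L_1(3) = (7)·(1)·(-1)/[(2)·(-4)·(-6)] = -7/48
L_2(3) = (7)·(5)·(-1)/[(6)·(4)·(-2)] = 35/48
L_3(3) = (7)·(5)·(1)/[(8)·(6)·(2)] = 35/96
Sum: 48·(5/96) + 4·(-7/48) + (-12)·(35/48) + (-80)·(35/96) = -36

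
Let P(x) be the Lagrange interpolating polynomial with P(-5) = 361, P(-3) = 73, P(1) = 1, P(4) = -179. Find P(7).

Evaluate each Lagrange basis at x = 7:
L_0(7) = (10)·(6)·(3)/[(-2)·(-6)·(-9)] = -5/3
L_1(7) = (12)·(6)·(3)/[(2)·(-4)·(-7)] = 27/7
L_2(7) = (12)·(10)·(3)/[(6)·(4)·(-3)] = -5
L_3(7) = (12)·(10)·(6)/[(9)·(7)·(3)] = 80/21
Sum: 361·(-5/3) + 73·(27/7) + 1·(-5) + (-179)·(80/21) = -1007

-1007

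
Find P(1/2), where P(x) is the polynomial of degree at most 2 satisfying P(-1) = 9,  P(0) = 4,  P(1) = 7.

9/2

Using Newton's divided-difference form:
P[-1,0] = (4 - 9) / (0 - (-1)) = -5
P[0,1] = (7 - 4) / (1 - 0) = 3
P[-1,0,1] = (3 - (-5)) / (1 - (-1)) = 4
P(1/2) = 9 + (-5)·(3/2) + 4·(3/2)·(1/2) = 9/2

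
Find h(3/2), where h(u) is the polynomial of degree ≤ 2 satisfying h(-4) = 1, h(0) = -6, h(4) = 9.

Evaluate each Lagrange basis at u = 3/2:
L_0(3/2) = (3/2)·(-5/2)/[(-4)·(-8)] = -15/128
L_1(3/2) = (11/2)·(-5/2)/[(4)·(-4)] = 55/64
L_2(3/2) = (11/2)·(3/2)/[(8)·(4)] = 33/128
Sum: 1·(-15/128) + (-6)·(55/64) + 9·(33/128) = -189/64

-189/64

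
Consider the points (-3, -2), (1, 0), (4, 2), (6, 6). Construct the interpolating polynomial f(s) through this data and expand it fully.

f(s) = (17/630)s^3 - (19/630)s^2 + (79/315)s - 26/105

Newton's divided differences:
f[-3,1] = (0 - (-2)) / (1 - (-3)) = 1/2
f[1,4] = (2 - 0) / (4 - 1) = 2/3
f[4,6] = (6 - 2) / (6 - 4) = 2
f[-3,1,4] = (2/3 - 1/2) / (4 - (-3)) = 1/42
f[1,4,6] = (2 - 2/3) / (6 - 1) = 4/15
f[-3,1,4,6] = (4/15 - 1/42) / (6 - (-3)) = 17/630
f(s) = -2 + (1/2)·(s + 3) + (1/42)·(s + 3)(s - 1) + (17/630)·(s + 3)(s - 1)(s - 4)
Expanding: f(s) = (17/630)s^3 - (19/630)s^2 + (79/315)s - 26/105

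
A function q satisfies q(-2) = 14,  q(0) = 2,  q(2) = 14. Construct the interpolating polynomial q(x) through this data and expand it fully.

q(x) = 3x^2 + 2

L_0(x) = x(x - 2) / [8] = (1/8)x^2 - (1/4)x
L_1(x) = (x + 2)(x - 2) / [-4] = -(1/4)x^2 + 1
L_2(x) = (x + 2)x / [8] = (1/8)x^2 + (1/4)x
q(x) = 14·L_0 + 2·L_1 + 14·L_2
  14·L_0(x) = (7/4)x^2 - (7/2)x
  2·L_1(x) = -(1/2)x^2 + 2
  14·L_2(x) = (7/4)x^2 + (7/2)x
Adding term by term: 3x^2 + 2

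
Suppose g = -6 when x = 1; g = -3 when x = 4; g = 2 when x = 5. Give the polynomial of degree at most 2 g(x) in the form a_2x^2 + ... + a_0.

L_0(x) = (x - 4)(x - 5) / [12] = (1/12)x^2 - (3/4)x + 5/3
L_1(x) = (x - 1)(x - 5) / [-3] = -(1/3)x^2 + 2x - 5/3
L_2(x) = (x - 1)(x - 4) / [4] = (1/4)x^2 - (5/4)x + 1
g(x) = (-6)·L_0 + (-3)·L_1 + 2·L_2
  (-6)·L_0(x) = -(1/2)x^2 + (9/2)x - 10
  (-3)·L_1(x) = x^2 - 6x + 5
  2·L_2(x) = (1/2)x^2 - (5/2)x + 2
Adding term by term: x^2 - 4x - 3

g(x) = x^2 - 4x - 3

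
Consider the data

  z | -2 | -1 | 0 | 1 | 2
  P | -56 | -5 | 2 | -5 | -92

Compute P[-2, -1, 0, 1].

5

P[-2,-1] = (-5 - (-56)) / (-1 - (-2)) = 51
P[-1,0] = (2 - (-5)) / (0 - (-1)) = 7
P[0,1] = (-5 - 2) / (1 - 0) = -7
P[-2,-1,0] = (7 - 51) / (0 - (-2)) = -22
P[-1,0,1] = (-7 - 7) / (1 - (-1)) = -7
P[-2,-1,0,1] = (-7 - (-22)) / (1 - (-2)) = 5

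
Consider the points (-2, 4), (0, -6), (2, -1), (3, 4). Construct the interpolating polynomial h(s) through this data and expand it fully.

Newton's divided differences:
h[-2,0] = (-6 - 4) / (0 - (-2)) = -5
h[0,2] = (-1 - (-6)) / (2 - 0) = 5/2
h[2,3] = (4 - (-1)) / (3 - 2) = 5
h[-2,0,2] = (5/2 - (-5)) / (2 - (-2)) = 15/8
h[0,2,3] = (5 - 5/2) / (3 - 0) = 5/6
h[-2,0,2,3] = (5/6 - 15/8) / (3 - (-2)) = -5/24
h(s) = 4 + (-5)·(s + 2) + (15/8)·(s + 2)s + (-5/24)·(s + 2)s(s - 2)
Expanding: h(s) = -(5/24)s^3 + (15/8)s^2 - (5/12)s - 6

h(s) = -(5/24)s^3 + (15/8)s^2 - (5/12)s - 6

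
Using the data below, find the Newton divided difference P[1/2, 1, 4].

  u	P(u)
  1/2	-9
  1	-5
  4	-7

-52/21

P[1/2,1] = (-5 - (-9)) / (1 - 1/2) = 8
P[1,4] = (-7 - (-5)) / (4 - 1) = -2/3
P[1/2,1,4] = (-2/3 - 8) / (4 - 1/2) = -52/21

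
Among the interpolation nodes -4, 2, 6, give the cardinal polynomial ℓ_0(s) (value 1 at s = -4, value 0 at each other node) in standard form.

ℓ_0(s) = (1/60)s^2 - (2/15)s + 1/5

ℓ_0(s) = (s - 2)(s - 6) / [(-6)·(-10)]
       = (s^2 - 8s + 12) / (60)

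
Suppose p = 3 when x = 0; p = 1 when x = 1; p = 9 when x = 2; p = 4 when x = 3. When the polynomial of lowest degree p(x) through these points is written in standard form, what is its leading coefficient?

The leading coefficient equals the top divided difference p[0,1,2,3].
p[0,1] = (1 - 3) / (1 - 0) = -2
p[1,2] = (9 - 1) / (2 - 1) = 8
p[2,3] = (4 - 9) / (3 - 2) = -5
p[0,1,2] = (8 - (-2)) / (2 - 0) = 5
p[1,2,3] = (-5 - 8) / (3 - 1) = -13/2
p[0,1,2,3] = (-13/2 - 5) / (3 - 0) = -23/6

-23/6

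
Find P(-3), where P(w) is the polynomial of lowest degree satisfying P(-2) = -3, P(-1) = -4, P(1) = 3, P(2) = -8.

Using Newton's divided-difference form:
P[-2,-1] = (-4 - (-3)) / (-1 - (-2)) = -1
P[-1,1] = (3 - (-4)) / (1 - (-1)) = 7/2
P[1,2] = (-8 - 3) / (2 - 1) = -11
P[-2,-1,1] = (7/2 - (-1)) / (1 - (-2)) = 3/2
P[-1,1,2] = (-11 - 7/2) / (2 - (-1)) = -29/6
P[-2,-1,1,2] = (-29/6 - 3/2) / (2 - (-2)) = -19/12
P(-3) = -3 + (-1)·(-1) + (3/2)·(-1)·(-2) + (-19/12)·(-1)·(-2)·(-4) = 41/3

41/3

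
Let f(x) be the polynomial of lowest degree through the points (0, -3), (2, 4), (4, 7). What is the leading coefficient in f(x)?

-1/2

The leading coefficient equals the top divided difference f[0,2,4].
f[0,2] = (4 - (-3)) / (2 - 0) = 7/2
f[2,4] = (7 - 4) / (4 - 2) = 3/2
f[0,2,4] = (3/2 - 7/2) / (4 - 0) = -1/2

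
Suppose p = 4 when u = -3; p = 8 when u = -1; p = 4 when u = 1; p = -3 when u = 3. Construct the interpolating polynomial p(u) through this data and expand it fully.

p(u) = (5/48)u^3 - (11/16)u^2 - (101/48)u + 107/16

L_0(u) = (u + 1)(u - 1)(u - 3) / [-48] = -(1/48)u^3 + (1/16)u^2 + (1/48)u - 1/16
L_1(u) = (u + 3)(u - 1)(u - 3) / [16] = (1/16)u^3 - (1/16)u^2 - (9/16)u + 9/16
L_2(u) = (u + 3)(u + 1)(u - 3) / [-16] = -(1/16)u^3 - (1/16)u^2 + (9/16)u + 9/16
L_3(u) = (u + 3)(u + 1)(u - 1) / [48] = (1/48)u^3 + (1/16)u^2 - (1/48)u - 1/16
p(u) = 4·L_0 + 8·L_1 + 4·L_2 + (-3)·L_3
  4·L_0(u) = -(1/12)u^3 + (1/4)u^2 + (1/12)u - 1/4
  8·L_1(u) = (1/2)u^3 - (1/2)u^2 - (9/2)u + 9/2
  4·L_2(u) = -(1/4)u^3 - (1/4)u^2 + (9/4)u + 9/4
  (-3)·L_3(u) = -(1/16)u^3 - (3/16)u^2 + (1/16)u + 3/16
Adding term by term: (5/48)u^3 - (11/16)u^2 - (101/48)u + 107/16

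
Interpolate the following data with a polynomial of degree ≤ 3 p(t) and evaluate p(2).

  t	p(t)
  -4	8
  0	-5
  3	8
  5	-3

L_0(2) = (2)·(-1)·(-3)/[(-4)·(-7)·(-9)] = -1/42
L_1(2) = (6)·(-1)·(-3)/[(4)·(-3)·(-5)] = 3/10
L_2(2) = (6)·(2)·(-3)/[(7)·(3)·(-2)] = 6/7
L_3(2) = (6)·(2)·(-1)/[(9)·(5)·(2)] = -2/15
Sum: 8·(-1/42) + (-5)·(3/10) + 8·(6/7) + (-3)·(-2/15) = 167/30

167/30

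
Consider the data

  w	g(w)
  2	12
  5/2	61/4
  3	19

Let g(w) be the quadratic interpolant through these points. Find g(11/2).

181/4

L_0(11/2) = (3)·(5/2)/[(-1/2)·(-1)] = 15
L_1(11/2) = (7/2)·(5/2)/[(1/2)·(-1/2)] = -35
L_2(11/2) = (7/2)·(3)/[(1)·(1/2)] = 21
Sum: 12·(15) + 61/4·(-35) + 19·(21) = 181/4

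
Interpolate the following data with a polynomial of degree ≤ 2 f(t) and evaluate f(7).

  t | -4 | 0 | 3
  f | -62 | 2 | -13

Using Newton's divided-difference form:
f[-4,0] = (2 - (-62)) / (0 - (-4)) = 16
f[0,3] = (-13 - 2) / (3 - 0) = -5
f[-4,0,3] = (-5 - 16) / (3 - (-4)) = -3
f(7) = -62 + 16·(11) + (-3)·(11)·(7) = -117

-117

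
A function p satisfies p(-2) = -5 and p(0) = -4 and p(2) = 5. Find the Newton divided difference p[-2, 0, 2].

1

p[-2,0] = (-4 - (-5)) / (0 - (-2)) = 1/2
p[0,2] = (5 - (-4)) / (2 - 0) = 9/2
p[-2,0,2] = (9/2 - 1/2) / (2 - (-2)) = 1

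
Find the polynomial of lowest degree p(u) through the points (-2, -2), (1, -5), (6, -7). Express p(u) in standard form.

Build the Lagrange basis polynomials:
L_0(u) = (u - 1)(u - 6) / [24] = (1/24)u^2 - (7/24)u + 1/4
L_1(u) = (u + 2)(u - 6) / [-15] = -(1/15)u^2 + (4/15)u + 4/5
L_2(u) = (u + 2)(u - 1) / [40] = (1/40)u^2 + (1/40)u - 1/20
p(u) = (-2)·L_0 + (-5)·L_1 + (-7)·L_2
  (-2)·L_0(u) = -(1/12)u^2 + (7/12)u - 1/2
  (-5)·L_1(u) = (1/3)u^2 - (4/3)u - 4
  (-7)·L_2(u) = -(7/40)u^2 - (7/40)u + 7/20
Adding term by term: (3/40)u^2 - (37/40)u - 83/20

p(u) = (3/40)u^2 - (37/40)u - 83/20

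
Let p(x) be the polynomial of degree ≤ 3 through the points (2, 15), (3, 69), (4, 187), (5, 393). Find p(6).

711

Using Newton's divided-difference form:
p[2,3] = (69 - 15) / (3 - 2) = 54
p[3,4] = (187 - 69) / (4 - 3) = 118
p[4,5] = (393 - 187) / (5 - 4) = 206
p[2,3,4] = (118 - 54) / (4 - 2) = 32
p[3,4,5] = (206 - 118) / (5 - 3) = 44
p[2,3,4,5] = (44 - 32) / (5 - 2) = 4
p(6) = 15 + 54·(4) + 32·(4)·(3) + 4·(4)·(3)·(2) = 711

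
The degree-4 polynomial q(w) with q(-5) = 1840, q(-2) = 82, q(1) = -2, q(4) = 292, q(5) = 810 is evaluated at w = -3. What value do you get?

Using Newton's divided-difference form:
q[-5,-2] = (82 - 1840) / (-2 - (-5)) = -586
q[-2,1] = (-2 - 82) / (1 - (-2)) = -28
q[1,4] = (292 - (-2)) / (4 - 1) = 98
q[4,5] = (810 - 292) / (5 - 4) = 518
q[-5,-2,1] = (-28 - (-586)) / (1 - (-5)) = 93
q[-2,1,4] = (98 - (-28)) / (4 - (-2)) = 21
q[1,4,5] = (518 - 98) / (5 - 1) = 105
q[-5,-2,1,4] = (21 - 93) / (4 - (-5)) = -8
q[-2,1,4,5] = (105 - 21) / (5 - (-2)) = 12
q[-5,-2,1,4,5] = (12 - (-8)) / (5 - (-5)) = 2
q(-3) = 1840 + (-586)·(2) + 93·(2)·(-1) + (-8)·(2)·(-1)·(-4) + 2·(2)·(-1)·(-4)·(-7) = 306

306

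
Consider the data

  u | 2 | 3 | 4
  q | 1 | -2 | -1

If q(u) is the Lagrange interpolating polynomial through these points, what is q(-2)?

L_0(-2) = (-5)·(-6)/[(-1)·(-2)] = 15
L_1(-2) = (-4)·(-6)/[(1)·(-1)] = -24
L_2(-2) = (-4)·(-5)/[(2)·(1)] = 10
Sum: 1·(15) + (-2)·(-24) + (-1)·(10) = 53

53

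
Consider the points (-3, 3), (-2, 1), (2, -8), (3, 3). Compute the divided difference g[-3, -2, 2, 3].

g[-3,-2] = (1 - 3) / (-2 - (-3)) = -2
g[-2,2] = (-8 - 1) / (2 - (-2)) = -9/4
g[2,3] = (3 - (-8)) / (3 - 2) = 11
g[-3,-2,2] = (-9/4 - (-2)) / (2 - (-3)) = -1/20
g[-2,2,3] = (11 - (-9/4)) / (3 - (-2)) = 53/20
g[-3,-2,2,3] = (53/20 - (-1/20)) / (3 - (-3)) = 9/20

9/20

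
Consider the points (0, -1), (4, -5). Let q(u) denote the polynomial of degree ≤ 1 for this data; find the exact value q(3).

-4

Evaluate each Lagrange basis at u = 3:
L_0(3) = (-1)/[(-4)] = 1/4
L_1(3) = (3)/[(4)] = 3/4
Sum: (-1)·(1/4) + (-5)·(3/4) = -4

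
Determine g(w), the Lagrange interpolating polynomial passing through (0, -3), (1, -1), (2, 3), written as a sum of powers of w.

g(w) = w^2 + w - 3

Build the Lagrange basis polynomials:
L_0(w) = (w - 1)(w - 2) / [2] = (1/2)w^2 - (3/2)w + 1
L_1(w) = w(w - 2) / [-1] = -w^2 + 2w
L_2(w) = w(w - 1) / [2] = (1/2)w^2 - (1/2)w
g(w) = (-3)·L_0 + (-1)·L_1 + 3·L_2
  (-3)·L_0(w) = -(3/2)w^2 + (9/2)w - 3
  (-1)·L_1(w) = w^2 - 2w
  3·L_2(w) = (3/2)w^2 - (3/2)w
Adding term by term: w^2 + w - 3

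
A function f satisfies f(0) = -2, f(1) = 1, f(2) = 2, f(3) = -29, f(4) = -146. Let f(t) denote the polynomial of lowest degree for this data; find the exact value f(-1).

-1

L_0(-1) = (-2)·(-3)·(-4)·(-5)/[(-1)·(-2)·(-3)·(-4)] = 5
L_1(-1) = (-1)·(-3)·(-4)·(-5)/[(1)·(-1)·(-2)·(-3)] = -10
L_2(-1) = (-1)·(-2)·(-4)·(-5)/[(2)·(1)·(-1)·(-2)] = 10
L_3(-1) = (-1)·(-2)·(-3)·(-5)/[(3)·(2)·(1)·(-1)] = -5
L_4(-1) = (-1)·(-2)·(-3)·(-4)/[(4)·(3)·(2)·(1)] = 1
Sum: (-2)·(5) + 1·(-10) + 2·(10) + (-29)·(-5) + (-146)·(1) = -1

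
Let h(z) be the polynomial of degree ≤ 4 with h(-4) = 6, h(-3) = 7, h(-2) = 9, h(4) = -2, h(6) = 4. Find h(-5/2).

Evaluate each Lagrange basis at z = -5/2:
L_0(-5/2) = (1/2)·(-1/2)·(-13/2)·(-17/2)/[(-1)·(-2)·(-8)·(-10)] = -221/2560
L_1(-5/2) = (3/2)·(-1/2)·(-13/2)·(-17/2)/[(1)·(-1)·(-7)·(-9)] = 221/336
L_2(-5/2) = (3/2)·(1/2)·(-13/2)·(-17/2)/[(2)·(1)·(-6)·(-8)] = 221/512
L_3(-5/2) = (3/2)·(1/2)·(-1/2)·(-17/2)/[(8)·(7)·(6)·(-2)] = -17/3584
L_4(-5/2) = (3/2)·(1/2)·(-1/2)·(-13/2)/[(10)·(9)·(8)·(2)] = 13/7680
Sum: 6·(-221/2560) + 7·(221/336) + 9·(221/512) + (-2)·(-17/3584) + 4·(13/7680) = 143131/17920

143131/17920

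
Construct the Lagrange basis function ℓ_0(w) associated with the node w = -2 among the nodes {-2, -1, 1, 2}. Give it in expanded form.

ℓ_0(w) = (w + 1)(w - 1)(w - 2) / [(-1)·(-3)·(-4)]
       = (w^3 - 2w^2 - w + 2) / (-12)

ℓ_0(w) = -(1/12)w^3 + (1/6)w^2 + (1/12)w - 1/6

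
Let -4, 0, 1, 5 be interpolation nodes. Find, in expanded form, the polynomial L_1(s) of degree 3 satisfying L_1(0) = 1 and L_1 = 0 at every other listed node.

L_1(s) = (1/20)s^3 - (1/10)s^2 - (19/20)s + 1

L_1(s) = (s + 4)(s - 1)(s - 5) / [(4)·(-1)·(-5)]
       = (s^3 - 2s^2 - 19s + 20) / (20)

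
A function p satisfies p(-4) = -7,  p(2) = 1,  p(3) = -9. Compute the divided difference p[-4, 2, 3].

p[-4,2] = (1 - (-7)) / (2 - (-4)) = 4/3
p[2,3] = (-9 - 1) / (3 - 2) = -10
p[-4,2,3] = (-10 - 4/3) / (3 - (-4)) = -34/21

-34/21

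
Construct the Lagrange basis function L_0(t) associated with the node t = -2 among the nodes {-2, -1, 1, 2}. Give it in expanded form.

L_0(t) = -(1/12)t^3 + (1/6)t^2 + (1/12)t - 1/6

L_0(t) = (t + 1)(t - 1)(t - 2) / [(-1)·(-3)·(-4)]
       = (t^3 - 2t^2 - t + 2) / (-12)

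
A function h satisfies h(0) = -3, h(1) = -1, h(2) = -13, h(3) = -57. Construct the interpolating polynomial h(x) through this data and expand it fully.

h(x) = -3x^3 + 2x^2 + 3x - 3

Newton's divided differences:
h[0,1] = (-1 - (-3)) / (1 - 0) = 2
h[1,2] = (-13 - (-1)) / (2 - 1) = -12
h[2,3] = (-57 - (-13)) / (3 - 2) = -44
h[0,1,2] = (-12 - 2) / (2 - 0) = -7
h[1,2,3] = (-44 - (-12)) / (3 - 1) = -16
h[0,1,2,3] = (-16 - (-7)) / (3 - 0) = -3
h(x) = -3 + 2·x + (-7)·x(x - 1) + (-3)·x(x - 1)(x - 2)
Expanding: h(x) = -3x^3 + 2x^2 + 3x - 3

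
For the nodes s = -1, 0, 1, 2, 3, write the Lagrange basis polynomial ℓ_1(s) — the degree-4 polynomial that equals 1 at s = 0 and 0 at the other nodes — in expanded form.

ℓ_1(s) = (s + 1)(s - 1)(s - 2)(s - 3) / [(1)·(-1)·(-2)·(-3)]
       = (s^4 - 5s^3 + 5s^2 + 5s - 6) / (-6)

ℓ_1(s) = -(1/6)s^4 + (5/6)s^3 - (5/6)s^2 - (5/6)s + 1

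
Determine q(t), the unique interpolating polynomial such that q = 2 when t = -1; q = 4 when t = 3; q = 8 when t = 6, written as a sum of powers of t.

Newton's divided differences:
q[-1,3] = (4 - 2) / (3 - (-1)) = 1/2
q[3,6] = (8 - 4) / (6 - 3) = 4/3
q[-1,3,6] = (4/3 - 1/2) / (6 - (-1)) = 5/42
q(t) = 2 + (1/2)·(t + 1) + (5/42)·(t + 1)(t - 3)
Expanding: q(t) = (5/42)t^2 + (11/42)t + 15/7

q(t) = (5/42)t^2 + (11/42)t + 15/7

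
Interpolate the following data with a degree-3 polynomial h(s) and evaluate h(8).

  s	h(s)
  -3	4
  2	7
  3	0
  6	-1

311/9

Using Newton's divided-difference form:
h[-3,2] = (7 - 4) / (2 - (-3)) = 3/5
h[2,3] = (0 - 7) / (3 - 2) = -7
h[3,6] = (-1 - 0) / (6 - 3) = -1/3
h[-3,2,3] = (-7 - 3/5) / (3 - (-3)) = -19/15
h[2,3,6] = (-1/3 - (-7)) / (6 - 2) = 5/3
h[-3,2,3,6] = (5/3 - (-19/15)) / (6 - (-3)) = 44/135
h(8) = 4 + (3/5)·(11) + (-19/15)·(11)·(6) + (44/135)·(11)·(6)·(5) = 311/9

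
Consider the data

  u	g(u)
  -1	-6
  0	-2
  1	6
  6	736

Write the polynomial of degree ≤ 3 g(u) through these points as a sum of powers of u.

g(u) = 3u^3 + 2u^2 + 3u - 2

Newton's divided differences:
g[-1,0] = (-2 - (-6)) / (0 - (-1)) = 4
g[0,1] = (6 - (-2)) / (1 - 0) = 8
g[1,6] = (736 - 6) / (6 - 1) = 146
g[-1,0,1] = (8 - 4) / (1 - (-1)) = 2
g[0,1,6] = (146 - 8) / (6 - 0) = 23
g[-1,0,1,6] = (23 - 2) / (6 - (-1)) = 3
g(u) = -6 + 4·(u + 1) + 2·(u + 1)u + 3·(u + 1)u(u - 1)
Expanding: g(u) = 3u^3 + 2u^2 + 3u - 2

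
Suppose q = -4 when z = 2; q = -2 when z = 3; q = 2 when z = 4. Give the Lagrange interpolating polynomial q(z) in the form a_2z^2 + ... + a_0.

L_0(z) = (z - 3)(z - 4) / [2] = (1/2)z^2 - (7/2)z + 6
L_1(z) = (z - 2)(z - 4) / [-1] = -z^2 + 6z - 8
L_2(z) = (z - 2)(z - 3) / [2] = (1/2)z^2 - (5/2)z + 3
q(z) = (-4)·L_0 + (-2)·L_1 + 2·L_2
  (-4)·L_0(z) = -2z^2 + 14z - 24
  (-2)·L_1(z) = 2z^2 - 12z + 16
  2·L_2(z) = z^2 - 5z + 6
Adding term by term: z^2 - 3z - 2

q(z) = z^2 - 3z - 2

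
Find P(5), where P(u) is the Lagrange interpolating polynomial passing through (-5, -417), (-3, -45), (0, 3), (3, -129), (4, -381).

-877

Evaluate each Lagrange basis at u = 5:
L_0(5) = (8)·(5)·(2)·(1)/[(-2)·(-5)·(-8)·(-9)] = 1/9
L_1(5) = (10)·(5)·(2)·(1)/[(2)·(-3)·(-6)·(-7)] = -25/63
L_2(5) = (10)·(8)·(2)·(1)/[(5)·(3)·(-3)·(-4)] = 8/9
L_3(5) = (10)·(8)·(5)·(1)/[(8)·(6)·(3)·(-1)] = -25/9
L_4(5) = (10)·(8)·(5)·(2)/[(9)·(7)·(4)·(1)] = 200/63
Sum: (-417)·(1/9) + (-45)·(-25/63) + 3·(8/9) + (-129)·(-25/9) + (-381)·(200/63) = -877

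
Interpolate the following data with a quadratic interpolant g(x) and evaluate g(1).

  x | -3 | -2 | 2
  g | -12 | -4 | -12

-4

Evaluate each Lagrange basis at x = 1:
L_0(1) = (3)·(-1)/[(-1)·(-5)] = -3/5
L_1(1) = (4)·(-1)/[(1)·(-4)] = 1
L_2(1) = (4)·(3)/[(5)·(4)] = 3/5
Sum: (-12)·(-3/5) + (-4)·(1) + (-12)·(3/5) = -4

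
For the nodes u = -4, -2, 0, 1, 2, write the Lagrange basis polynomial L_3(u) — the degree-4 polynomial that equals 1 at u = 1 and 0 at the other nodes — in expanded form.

L_3(u) = (u + 4)(u + 2)u(u - 2) / [(5)·(3)·(1)·(-1)]
       = (u^4 + 4u^3 - 4u^2 - 16u) / (-15)

L_3(u) = -(1/15)u^4 - (4/15)u^3 + (4/15)u^2 + (16/15)u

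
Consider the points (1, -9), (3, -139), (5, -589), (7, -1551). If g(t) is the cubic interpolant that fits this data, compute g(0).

L_0(0) = (-3)·(-5)·(-7)/[(-2)·(-4)·(-6)] = 35/16
L_1(0) = (-1)·(-5)·(-7)/[(2)·(-2)·(-4)] = -35/16
L_2(0) = (-1)·(-3)·(-7)/[(4)·(2)·(-2)] = 21/16
L_3(0) = (-1)·(-3)·(-5)/[(6)·(4)·(2)] = -5/16
Sum: (-9)·(35/16) + (-139)·(-35/16) + (-589)·(21/16) + (-1551)·(-5/16) = -4

-4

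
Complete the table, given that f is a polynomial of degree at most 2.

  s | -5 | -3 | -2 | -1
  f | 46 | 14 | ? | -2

4

The 3 known values determine f uniquely (degree ≤ 2).
Evaluate each Lagrange basis at s = -2:
L_0(-2) = (1)·(-1)/[(-2)·(-4)] = -1/8
L_1(-2) = (3)·(-1)/[(2)·(-2)] = 3/4
L_2(-2) = (3)·(1)/[(4)·(2)] = 3/8
Sum: 46·(-1/8) + 14·(3/4) + (-2)·(3/8) = 4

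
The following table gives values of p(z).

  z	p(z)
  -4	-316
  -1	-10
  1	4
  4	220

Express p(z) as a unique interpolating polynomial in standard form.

Build the Lagrange basis polynomials:
L_0(z) = (z + 1)(z - 1)(z - 4) / [-120] = -(1/120)z^3 + (1/30)z^2 + (1/120)z - 1/30
L_1(z) = (z + 4)(z - 1)(z - 4) / [30] = (1/30)z^3 - (1/30)z^2 - (8/15)z + 8/15
L_2(z) = (z + 4)(z + 1)(z - 4) / [-30] = -(1/30)z^3 - (1/30)z^2 + (8/15)z + 8/15
L_3(z) = (z + 4)(z + 1)(z - 1) / [120] = (1/120)z^3 + (1/30)z^2 - (1/120)z - 1/30
p(z) = (-316)·L_0 + (-10)·L_1 + 4·L_2 + 220·L_3
  (-316)·L_0(z) = (79/30)z^3 - (158/15)z^2 - (79/30)z + 158/15
  (-10)·L_1(z) = -(1/3)z^3 + (1/3)z^2 + (16/3)z - 16/3
  4·L_2(z) = -(2/15)z^3 - (2/15)z^2 + (32/15)z + 32/15
  220·L_3(z) = (11/6)z^3 + (22/3)z^2 - (11/6)z - 22/3
Adding term by term: 4z^3 - 3z^2 + 3z

p(z) = 4z^3 - 3z^2 + 3z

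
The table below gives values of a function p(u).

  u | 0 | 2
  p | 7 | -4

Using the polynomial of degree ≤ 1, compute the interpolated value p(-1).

Evaluate each Lagrange basis at u = -1:
L_0(-1) = (-3)/[(-2)] = 3/2
L_1(-1) = (-1)/[(2)] = -1/2
Sum: 7·(3/2) + (-4)·(-1/2) = 25/2

25/2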